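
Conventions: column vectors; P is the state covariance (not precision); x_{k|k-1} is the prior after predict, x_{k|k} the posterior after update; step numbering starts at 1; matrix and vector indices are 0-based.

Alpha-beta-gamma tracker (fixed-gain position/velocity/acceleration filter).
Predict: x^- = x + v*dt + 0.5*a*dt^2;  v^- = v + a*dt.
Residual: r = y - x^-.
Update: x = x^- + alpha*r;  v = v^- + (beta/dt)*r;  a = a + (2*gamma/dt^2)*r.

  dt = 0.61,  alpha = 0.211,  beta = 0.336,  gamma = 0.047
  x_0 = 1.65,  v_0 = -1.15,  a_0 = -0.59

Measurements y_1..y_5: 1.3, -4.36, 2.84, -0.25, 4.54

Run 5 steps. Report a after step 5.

a_post = 2.4640

step 1: x_pred=0.8387  r=0.4613  x^+=0.9361  v^+=-1.2558  a^+=-0.4735
step 2: x_pred=0.0819  r=-4.4419  x^+=-0.8553  v^+=-3.9913  a^+=-1.5956
step 3: x_pred=-3.5869  r=6.4269  x^+=-2.2308  v^+=-1.4246  a^+=0.0280
step 4: x_pred=-3.0946  r=2.8446  x^+=-2.4944  v^+=0.1594  a^+=0.7466
step 5: x_pred=-2.2583  r=6.7983  x^+=-0.8239  v^+=4.3594  a^+=2.4640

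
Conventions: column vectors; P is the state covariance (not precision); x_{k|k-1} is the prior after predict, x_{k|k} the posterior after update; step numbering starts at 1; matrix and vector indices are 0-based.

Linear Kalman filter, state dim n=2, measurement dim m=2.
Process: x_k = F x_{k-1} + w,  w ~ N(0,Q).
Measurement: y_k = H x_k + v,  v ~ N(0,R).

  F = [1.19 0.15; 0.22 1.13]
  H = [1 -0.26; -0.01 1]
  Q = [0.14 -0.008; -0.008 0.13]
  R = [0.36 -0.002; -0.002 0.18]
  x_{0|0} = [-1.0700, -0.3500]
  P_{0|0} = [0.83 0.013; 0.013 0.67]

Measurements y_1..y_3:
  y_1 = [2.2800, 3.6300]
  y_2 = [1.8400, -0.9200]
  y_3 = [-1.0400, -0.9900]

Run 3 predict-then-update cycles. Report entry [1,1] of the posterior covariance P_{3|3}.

P_post[1,1] = 0.1145

step 1: x^-=[-1.3258, -0.6309]  P^-=[1.3351 0.3408; 0.3408 1.0322]  S=[1.5877 0.0579; 0.0579 1.2055]  K=[0.7766 0.2343; 0.0145 0.8527]  nu=[3.4418, 4.2476]  x^+=[2.3421, 3.0409]  P^+=[0.2904 0.0435; 0.0435 0.1539]
step 2: x^-=[3.2432, 3.9515]  P^-=[0.5702 0.1541; 0.1541 0.3622]  S=[0.8746 0.0526; 0.0526 0.5392]  K=[0.5931 0.2173; 0.0284 0.6661]  nu=[-0.3758, -4.8391]  x^+=[1.9687, 0.7173]  P^+=[0.2235 0.0402; 0.0402 0.1202]
step 3: x^-=[2.4503, 1.2437]  P^-=[0.4736 0.1262; 0.1262 0.3143]  S=[0.7892 0.0381; 0.0381 0.4919]  K=[0.5486 0.2045; 0.0258 0.6345]  nu=[-3.1670, -2.2092]  x^+=[0.2610, -0.2397]  P^+=[0.2069 0.0378; 0.0378 0.1145]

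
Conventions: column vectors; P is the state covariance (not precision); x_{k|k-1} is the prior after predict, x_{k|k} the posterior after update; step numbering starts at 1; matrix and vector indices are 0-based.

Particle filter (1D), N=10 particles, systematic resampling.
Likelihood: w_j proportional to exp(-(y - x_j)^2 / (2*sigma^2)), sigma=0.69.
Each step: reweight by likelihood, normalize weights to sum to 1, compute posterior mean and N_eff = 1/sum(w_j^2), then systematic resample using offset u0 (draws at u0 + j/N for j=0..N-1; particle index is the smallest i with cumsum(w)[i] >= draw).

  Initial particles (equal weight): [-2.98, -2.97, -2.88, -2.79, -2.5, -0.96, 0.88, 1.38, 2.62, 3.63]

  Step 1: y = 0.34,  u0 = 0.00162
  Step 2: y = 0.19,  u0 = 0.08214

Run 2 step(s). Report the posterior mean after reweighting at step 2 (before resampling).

post_mean = 0.7293

step 1: w=[0.0000, 0.0000, 0.0000, 0.0000, 0.0002, 0.1377, 0.5979, 0.2608, 0.0035, 0.0000]  mean=0.7624  Neff=2.2502  idx=[5, 5, 6, 6, 6, 6, 6, 6, 7, 7]
step 2: w=[0.0543, 0.0543, 0.1321, 0.1321, 0.1321, 0.1321, 0.1321, 0.1321, 0.0492, 0.0492]  mean=0.7293  Neff=8.6561  idx=[1, 2, 3, 4, 4, 5, 6, 7, 7, 9]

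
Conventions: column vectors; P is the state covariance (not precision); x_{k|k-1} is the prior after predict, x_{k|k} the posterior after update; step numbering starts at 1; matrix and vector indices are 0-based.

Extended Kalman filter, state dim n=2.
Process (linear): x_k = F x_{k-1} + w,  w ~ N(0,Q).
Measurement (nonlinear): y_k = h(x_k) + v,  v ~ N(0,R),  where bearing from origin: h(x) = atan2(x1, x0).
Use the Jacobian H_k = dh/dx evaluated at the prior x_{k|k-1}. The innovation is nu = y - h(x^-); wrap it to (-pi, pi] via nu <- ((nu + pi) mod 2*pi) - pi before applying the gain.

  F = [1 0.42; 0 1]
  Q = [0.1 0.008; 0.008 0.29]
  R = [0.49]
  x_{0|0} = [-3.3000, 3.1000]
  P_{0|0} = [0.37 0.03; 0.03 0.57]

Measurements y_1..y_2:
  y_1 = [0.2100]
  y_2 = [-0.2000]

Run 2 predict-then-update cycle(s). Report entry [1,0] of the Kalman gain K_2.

K[1,0] = -0.2417

step 1: x^-=[-1.9980, 3.1000]  P^-=[0.5957 0.2774; 0.2774 0.8600]  H_jac=[-0.2279 -0.1469]  S=[0.5581]  K=[-0.3163; -0.3396]  nu=[-1.9333]  x^+=[-1.3865, 3.7566]  P^+=[0.5399 0.2174; 0.2174 0.7956]
step 2: x^-=[0.1913, 3.7566]  P^-=[0.9629 0.5596; 0.5596 1.0856]  H_jac=[-0.2655 0.0135]  S=[0.5541]  K=[-0.4478; -0.2417]  nu=[-1.7199]  x^+=[0.9614, 4.1723]  P^+=[0.8518 0.4996; 0.4996 1.0533]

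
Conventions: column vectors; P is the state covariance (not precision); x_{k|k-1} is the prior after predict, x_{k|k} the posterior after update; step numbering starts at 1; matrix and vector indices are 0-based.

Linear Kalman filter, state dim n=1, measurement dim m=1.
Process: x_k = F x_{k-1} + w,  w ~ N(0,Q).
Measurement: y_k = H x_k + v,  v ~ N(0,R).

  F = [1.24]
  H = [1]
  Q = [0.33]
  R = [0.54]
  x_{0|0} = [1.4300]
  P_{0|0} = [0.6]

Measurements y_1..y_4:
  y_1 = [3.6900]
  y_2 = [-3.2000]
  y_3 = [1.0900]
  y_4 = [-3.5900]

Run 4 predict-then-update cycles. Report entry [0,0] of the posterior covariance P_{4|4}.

P_post[0,0] = 0.3284

step 1: x^-=[1.7732]  P^-=[1.2526]  S=[1.7926]  K=[0.6988]  nu=[1.9168]  x^+=[3.1126]  P^+=[0.3773]
step 2: x^-=[3.8596]  P^-=[0.9102]  S=[1.4502]  K=[0.6276]  nu=[-7.0596]  x^+=[-0.5712]  P^+=[0.3389]
step 3: x^-=[-0.7083]  P^-=[0.8511]  S=[1.3911]  K=[0.6118]  nu=[1.7983]  x^+=[0.3919]  P^+=[0.3304]
step 4: x^-=[0.4860]  P^-=[0.8380]  S=[1.3780]  K=[0.6081]  nu=[-4.0760]  x^+=[-1.9927]  P^+=[0.3284]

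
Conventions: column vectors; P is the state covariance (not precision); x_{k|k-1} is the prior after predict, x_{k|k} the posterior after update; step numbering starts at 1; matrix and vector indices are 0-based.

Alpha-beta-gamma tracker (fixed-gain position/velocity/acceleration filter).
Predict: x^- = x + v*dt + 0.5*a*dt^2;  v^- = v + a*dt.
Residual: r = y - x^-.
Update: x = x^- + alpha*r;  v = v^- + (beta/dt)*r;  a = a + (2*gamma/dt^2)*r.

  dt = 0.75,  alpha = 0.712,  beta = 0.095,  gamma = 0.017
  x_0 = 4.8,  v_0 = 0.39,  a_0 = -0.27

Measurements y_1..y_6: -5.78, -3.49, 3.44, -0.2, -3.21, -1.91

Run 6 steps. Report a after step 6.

a_post = -0.3199

step 1: x_pred=5.0166  r=-10.7966  x^+=-2.6706  v^+=-1.1801  a^+=-0.9226
step 2: x_pred=-3.8151  r=0.3251  x^+=-3.5836  v^+=-1.8308  a^+=-0.9029
step 3: x_pred=-5.2107  r=8.6507  x^+=0.9486  v^+=-1.4123  a^+=-0.3801
step 4: x_pred=-0.2175  r=0.0175  x^+=-0.2050  v^+=-1.6951  a^+=-0.3790
step 5: x_pred=-1.5830  r=-1.6270  x^+=-2.7414  v^+=-2.1854  a^+=-0.4773
step 6: x_pred=-4.5147  r=2.6047  x^+=-2.6602  v^+=-2.2135  a^+=-0.3199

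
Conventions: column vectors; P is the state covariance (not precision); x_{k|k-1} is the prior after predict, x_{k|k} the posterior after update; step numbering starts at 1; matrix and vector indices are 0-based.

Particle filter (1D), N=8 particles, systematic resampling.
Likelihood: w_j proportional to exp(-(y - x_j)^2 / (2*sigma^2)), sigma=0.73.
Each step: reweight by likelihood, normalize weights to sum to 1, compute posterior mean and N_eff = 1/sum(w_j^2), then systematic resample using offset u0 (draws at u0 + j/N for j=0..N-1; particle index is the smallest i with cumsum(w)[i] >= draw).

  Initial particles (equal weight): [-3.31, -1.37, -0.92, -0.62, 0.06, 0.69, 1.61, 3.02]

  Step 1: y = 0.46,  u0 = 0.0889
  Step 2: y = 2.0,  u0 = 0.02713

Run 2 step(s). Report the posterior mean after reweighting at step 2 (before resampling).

step 1: w=[0.0000, 0.0163, 0.0632, 0.1264, 0.3249, 0.3592, 0.1092, 0.0008]  mean=0.2867  Neff=3.7487  idx=[3, 4, 4, 4, 5, 5, 5, 6]
step 2: w=[0.0010, 0.0188, 0.0188, 0.0188, 0.1284, 0.1284, 0.1284, 0.5572]  mean=1.1657  Neff=2.7698  idx=[2, 4, 5, 6, 7, 7, 7, 7]

post_mean = 1.1657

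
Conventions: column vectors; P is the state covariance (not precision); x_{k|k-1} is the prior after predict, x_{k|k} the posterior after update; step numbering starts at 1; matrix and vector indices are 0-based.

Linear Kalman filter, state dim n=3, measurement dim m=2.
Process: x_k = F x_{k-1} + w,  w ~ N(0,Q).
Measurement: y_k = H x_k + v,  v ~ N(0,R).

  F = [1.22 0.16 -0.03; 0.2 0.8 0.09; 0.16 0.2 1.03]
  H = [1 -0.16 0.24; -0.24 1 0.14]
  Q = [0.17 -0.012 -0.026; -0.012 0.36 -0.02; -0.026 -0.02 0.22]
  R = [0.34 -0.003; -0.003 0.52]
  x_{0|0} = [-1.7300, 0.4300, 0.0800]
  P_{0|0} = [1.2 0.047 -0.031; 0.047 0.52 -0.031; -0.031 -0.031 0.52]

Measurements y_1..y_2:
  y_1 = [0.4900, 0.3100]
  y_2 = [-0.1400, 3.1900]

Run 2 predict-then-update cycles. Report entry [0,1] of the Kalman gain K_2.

K[0,1] = 0.0306

step 1: x^-=[-2.0442, 0.0052, -0.1084]  P^-=[1.9908 0.3904 0.1778; 0.3904 0.7545 0.1248; 0.1778 0.1248 0.8032]  S=[2.3472 -0.1273; -0.1273 1.2405]  K=[0.8417 0.0360; 0.1582 0.5630; 0.1587 0.1731]  nu=[2.5610, -0.1706]  x^+=[0.1052, 0.3143, 0.2686]  P^+=[0.3341 0.1138 -0.1243; 0.1138 0.3252 -0.0402; -0.1243 -0.0402 0.7139]
step 2: x^-=[0.1706, 0.2967, 0.3564]  P^-=[0.7302 0.2114 -0.1038; 0.2114 0.6134 0.0668; -0.1038 0.0668 0.9486]  S=[1.0179 -0.0190; -0.0190 1.1183]  K=[0.6602 0.0306; 0.1366 0.5139; 0.1150 0.2027]  nu=[-0.3487, 2.8844]  x^+=[0.0286, 1.7312, 0.9009]  P^+=[0.2862 0.1086 -0.1854; 0.1086 0.3018 -0.0641; -0.1854 -0.0641 0.8901]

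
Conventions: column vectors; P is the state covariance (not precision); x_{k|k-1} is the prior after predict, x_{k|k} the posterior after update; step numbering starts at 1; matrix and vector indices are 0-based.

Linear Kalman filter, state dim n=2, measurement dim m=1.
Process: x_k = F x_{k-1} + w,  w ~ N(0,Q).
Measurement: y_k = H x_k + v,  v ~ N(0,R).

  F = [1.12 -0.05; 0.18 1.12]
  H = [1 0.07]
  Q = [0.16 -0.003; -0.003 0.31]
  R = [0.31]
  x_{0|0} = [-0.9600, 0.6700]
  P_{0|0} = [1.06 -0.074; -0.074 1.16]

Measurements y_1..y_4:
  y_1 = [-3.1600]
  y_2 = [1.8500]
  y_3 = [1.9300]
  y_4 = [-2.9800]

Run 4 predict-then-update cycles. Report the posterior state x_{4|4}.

step 1: x^-=[-1.1087, 0.5776]  P^-=[1.5009 0.0536; 0.0536 1.7696]  S=[1.8270]  K=[0.8235; 0.0971]  nu=[-2.0917]  x^+=[-2.8313, 0.3744]  P^+=[0.2618 -0.0926; -0.0926 1.7524]
step 2: x^-=[-3.1898, -0.0903]  P^-=[0.5031 -0.1636; -0.1636 2.4793]  S=[0.8024]  K=[0.6128; 0.0124]  nu=[5.0461]  x^+=[-0.0977, -0.0279]  P^+=[0.2018 -0.1697; -0.1697 2.4792]
step 3: x^-=[-0.1080, -0.0488]  P^-=[0.4384 -0.3125; -0.3125 3.3580]  S=[0.7211]  K=[0.5776; -0.1074]  nu=[2.0414]  x^+=[1.0712, -0.2680]  P^+=[0.1978 -0.2678; -0.2678 3.3497]
step 4: x^-=[1.2131, -0.1074]  P^-=[0.4465 -0.4842; -0.4842 4.4103]  S=[0.7103]  K=[0.5809; -0.2470]  nu=[-4.1856]  x^+=[-1.2182, 0.9266]  P^+=[0.2068 -0.3823; -0.3823 4.3670]

x_post = [-1.2182, 0.9266]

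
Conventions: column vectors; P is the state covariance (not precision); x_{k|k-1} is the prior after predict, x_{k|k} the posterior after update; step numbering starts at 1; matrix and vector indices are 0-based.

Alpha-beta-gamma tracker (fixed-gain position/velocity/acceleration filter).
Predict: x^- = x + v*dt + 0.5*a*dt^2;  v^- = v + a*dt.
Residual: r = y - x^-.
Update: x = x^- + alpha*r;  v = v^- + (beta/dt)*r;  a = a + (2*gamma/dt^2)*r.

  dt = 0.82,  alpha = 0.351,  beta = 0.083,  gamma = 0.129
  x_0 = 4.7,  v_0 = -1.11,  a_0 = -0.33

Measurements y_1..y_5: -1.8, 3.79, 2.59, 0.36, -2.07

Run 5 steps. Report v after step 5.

step 1: x_pred=3.6789  r=-5.4789  x^+=1.7558  v^+=-1.9352  a^+=-2.4322
step 2: x_pred=-0.6488  r=4.4388  x^+=0.9092  v^+=-3.4803  a^+=-0.7291
step 3: x_pred=-2.1897  r=4.7797  x^+=-0.5120  v^+=-3.5944  a^+=1.1049
step 4: x_pred=-3.0879  r=3.4479  x^+=-1.8777  v^+=-2.3393  a^+=2.4279
step 5: x_pred=-2.9797  r=0.9097  x^+=-2.6604  v^+=-0.2564  a^+=2.7769

v_post = -0.2564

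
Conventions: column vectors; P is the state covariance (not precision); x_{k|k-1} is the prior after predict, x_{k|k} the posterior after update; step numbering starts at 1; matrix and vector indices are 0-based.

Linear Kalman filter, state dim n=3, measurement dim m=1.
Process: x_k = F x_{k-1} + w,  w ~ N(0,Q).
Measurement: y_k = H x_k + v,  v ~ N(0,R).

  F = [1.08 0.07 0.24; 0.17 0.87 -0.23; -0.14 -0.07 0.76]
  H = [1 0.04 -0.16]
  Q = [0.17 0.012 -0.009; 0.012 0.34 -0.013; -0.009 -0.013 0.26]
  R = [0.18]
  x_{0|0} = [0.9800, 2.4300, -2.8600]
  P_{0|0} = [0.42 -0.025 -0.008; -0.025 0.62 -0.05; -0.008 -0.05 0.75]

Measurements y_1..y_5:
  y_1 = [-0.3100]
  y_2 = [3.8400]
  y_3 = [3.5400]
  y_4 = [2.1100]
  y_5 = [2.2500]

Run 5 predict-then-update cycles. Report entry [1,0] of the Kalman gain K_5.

step 1: x^-=[0.5421, 2.9385, -2.4809]  P^-=[0.6965 0.0537 0.0553; 0.0537 0.8743 -0.2237; 0.0553 -0.2237 0.7110]  S=[0.8856]  K=[0.7789; 0.1405; -0.0761]  nu=[-1.3666]  x^+=[-0.5224, 2.7464, -2.3768]  P^+=[0.1592 -0.0432 0.1078; -0.0432 0.8568 -0.2142; 0.1078 -0.2142 0.7059]
step 2: x^-=[-0.9424, 2.8473, -1.9255]  P^-=[0.4427 -0.0504 0.1722; -0.0504 1.0950 -0.3142; 0.1722 -0.3142 0.6740]  S=[0.5866]  K=[0.7043; 0.0745; 0.0884]  nu=[4.3604]  x^+=[2.1286, 3.1723, -1.5403]  P^+=[0.1517 -0.0811 0.1357; -0.0811 1.0917 -0.3181; 0.1357 -0.3181 0.6695]
step 3: x^-=[2.1513, 3.4760, -1.6907]  P^-=[0.4383 -0.0973 0.1870; -0.0973 1.2988 -0.3828; 0.1870 -0.3828 0.6584]  S=[0.5745]  K=[0.7041; 0.0277; 0.1155]  nu=[0.9792]  x^+=[2.8407, 3.5031, -1.5775]  P^+=[0.1535 -0.1085 0.1403; -0.1085 1.2984 -0.3847; 0.1403 -0.3847 0.6507]
step 4: x^-=[2.9345, 3.8934, -1.8418]  P^-=[0.4363 -0.1231 0.1858; -0.1231 1.4725 -0.4328; 0.1858 -0.4328 0.6542]  S=[0.5716]  K=[0.7026; 0.0088; 0.1117]  nu=[-1.2750]  x^+=[2.0387, 3.8823, -1.9842]  P^+=[0.1541 -0.1267 0.1410; -0.1267 1.4724 -0.4334; 0.1410 -0.4334 0.6470]
step 5: x^-=[1.9973, 4.1805, -2.0652]  P^-=[0.4336 -0.1391 0.1845; -0.1391 1.6181 -0.4733; 0.1845 -0.4733 0.6576]  S=[0.5689]  K=[0.7005; 0.0025; 0.1061]  nu=[-0.2450]  x^+=[1.8257, 4.1799, -2.0912]  P^+=[0.1544 -0.1400 0.1422; -0.1400 1.6181 -0.4734; 0.1422 -0.4734 0.6512]

K[1,0] = 0.0025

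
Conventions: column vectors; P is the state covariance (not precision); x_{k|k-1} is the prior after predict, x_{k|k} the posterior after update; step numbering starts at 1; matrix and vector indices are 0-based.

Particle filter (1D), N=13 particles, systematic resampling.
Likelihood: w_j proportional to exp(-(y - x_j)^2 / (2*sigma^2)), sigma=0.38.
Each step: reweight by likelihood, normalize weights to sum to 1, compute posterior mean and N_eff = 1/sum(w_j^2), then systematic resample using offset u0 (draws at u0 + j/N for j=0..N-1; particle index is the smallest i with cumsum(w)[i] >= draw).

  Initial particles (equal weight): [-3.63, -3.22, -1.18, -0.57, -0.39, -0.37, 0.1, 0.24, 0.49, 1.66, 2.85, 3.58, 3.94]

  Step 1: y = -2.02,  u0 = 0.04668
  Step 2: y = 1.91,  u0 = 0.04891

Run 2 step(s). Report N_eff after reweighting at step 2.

step 1: w=[0.0013, 0.0721, 0.9173, 0.0073, 0.0011, 0.0009, 0.0000, 0.0000, 0.0000, 0.0000, 0.0000, 0.0000, 0.0000]  mean=-1.3245  Neff=1.1810  idx=[1, 2, 2, 2, 2, 2, 2, 2, 2, 2, 2, 2, 2]
step 2: w=[0.0000, 0.0833, 0.0833, 0.0833, 0.0833, 0.0833, 0.0833, 0.0833, 0.0833, 0.0833, 0.0833, 0.0833, 0.0833]  mean=-1.1800  Neff=12.0000  idx=[1, 2, 3, 4, 5, 6, 7, 8, 8, 9, 10, 11, 12]

N_eff = 12.0000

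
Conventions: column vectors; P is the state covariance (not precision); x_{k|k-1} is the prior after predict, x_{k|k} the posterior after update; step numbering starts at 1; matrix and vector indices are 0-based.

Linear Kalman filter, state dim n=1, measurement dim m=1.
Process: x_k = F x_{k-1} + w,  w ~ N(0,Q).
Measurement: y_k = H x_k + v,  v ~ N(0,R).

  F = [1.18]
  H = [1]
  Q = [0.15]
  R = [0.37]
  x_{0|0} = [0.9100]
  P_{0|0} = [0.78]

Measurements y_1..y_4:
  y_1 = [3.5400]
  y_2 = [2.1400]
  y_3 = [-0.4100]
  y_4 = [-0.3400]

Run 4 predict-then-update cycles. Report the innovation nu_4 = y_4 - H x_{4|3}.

innov = [-1.7491]

step 1: x^-=[1.0738]  P^-=[1.2361]  S=[1.6061]  K=[0.7696]  nu=[2.4662]  x^+=[2.9718]  P^+=[0.2848]
step 2: x^-=[3.5068]  P^-=[0.5465]  S=[0.9165]  K=[0.5963]  nu=[-1.3668]  x^+=[2.6918]  P^+=[0.2206]
step 3: x^-=[3.1763]  P^-=[0.4572]  S=[0.8272]  K=[0.5527]  nu=[-3.5863]  x^+=[1.1941]  P^+=[0.2045]
step 4: x^-=[1.4091]  P^-=[0.4347]  S=[0.8047]  K=[0.5402]  nu=[-1.7491]  x^+=[0.4642]  P^+=[0.1999]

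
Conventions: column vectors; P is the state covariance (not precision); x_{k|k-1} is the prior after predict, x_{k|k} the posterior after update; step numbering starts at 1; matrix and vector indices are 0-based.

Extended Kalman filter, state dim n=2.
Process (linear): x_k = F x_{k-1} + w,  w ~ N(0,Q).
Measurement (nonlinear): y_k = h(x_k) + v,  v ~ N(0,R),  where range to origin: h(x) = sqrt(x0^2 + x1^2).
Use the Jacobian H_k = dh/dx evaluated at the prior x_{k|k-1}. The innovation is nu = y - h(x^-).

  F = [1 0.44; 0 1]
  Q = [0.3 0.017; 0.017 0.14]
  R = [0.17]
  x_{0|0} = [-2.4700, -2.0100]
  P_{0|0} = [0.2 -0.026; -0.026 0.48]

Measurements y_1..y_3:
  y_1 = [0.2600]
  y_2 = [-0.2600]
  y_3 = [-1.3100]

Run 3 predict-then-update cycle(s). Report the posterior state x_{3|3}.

x_post = [-0.1439, -1.0314]

step 1: x^-=[-3.3544, -2.0100]  P^-=[0.5700 0.2022; 0.2022 0.6200]  H_jac=[-0.8578 -0.5140]  S=[0.9315]  K=[-0.6365; -0.5283]  nu=[-3.6505]  x^+=[-1.0309, -0.0815]  P^+=[0.1927 -0.1110; -0.1110 0.3600]
step 2: x^-=[-1.0668, -0.0815]  P^-=[0.4647 0.0644; 0.0644 0.5000]  H_jac=[-0.9971 -0.0762]  S=[0.6446]  K=[-0.7263; -0.1586]  nu=[-1.3299]  x^+=[-0.1009, 0.1295]  P^+=[0.1246 -0.0099; -0.0099 0.4838]
step 3: x^-=[-0.0439, 0.1295]  P^-=[0.5095 0.2200; 0.2200 0.6238]  H_jac=[-0.3209 0.9471]  S=[0.6483]  K=[0.0691; 0.8024]  nu=[-1.4467]  x^+=[-0.1439, -1.0314]  P^+=[0.5064 0.1840; 0.1840 0.2064]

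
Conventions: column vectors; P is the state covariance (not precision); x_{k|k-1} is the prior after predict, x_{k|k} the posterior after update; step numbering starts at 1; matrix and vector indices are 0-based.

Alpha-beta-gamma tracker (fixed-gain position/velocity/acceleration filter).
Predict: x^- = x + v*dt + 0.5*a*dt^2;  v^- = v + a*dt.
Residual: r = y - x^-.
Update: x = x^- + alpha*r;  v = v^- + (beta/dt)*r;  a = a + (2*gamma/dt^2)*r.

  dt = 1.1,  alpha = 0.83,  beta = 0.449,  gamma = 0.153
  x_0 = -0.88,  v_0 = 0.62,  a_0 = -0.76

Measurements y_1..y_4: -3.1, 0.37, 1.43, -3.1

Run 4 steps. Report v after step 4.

step 1: x_pred=-0.6578  r=-2.4422  x^+=-2.6848  v^+=-1.2129  a^+=-1.3776
step 2: x_pred=-4.8524  r=5.2224  x^+=-0.5178  v^+=-0.5965  a^+=-0.0569
step 3: x_pred=-1.2084  r=2.6384  x^+=0.9815  v^+=0.4178  a^+=0.6103
step 4: x_pred=1.8103  r=-4.9103  x^+=-2.2652  v^+=-0.9151  a^+=-0.6314

v_post = -0.9151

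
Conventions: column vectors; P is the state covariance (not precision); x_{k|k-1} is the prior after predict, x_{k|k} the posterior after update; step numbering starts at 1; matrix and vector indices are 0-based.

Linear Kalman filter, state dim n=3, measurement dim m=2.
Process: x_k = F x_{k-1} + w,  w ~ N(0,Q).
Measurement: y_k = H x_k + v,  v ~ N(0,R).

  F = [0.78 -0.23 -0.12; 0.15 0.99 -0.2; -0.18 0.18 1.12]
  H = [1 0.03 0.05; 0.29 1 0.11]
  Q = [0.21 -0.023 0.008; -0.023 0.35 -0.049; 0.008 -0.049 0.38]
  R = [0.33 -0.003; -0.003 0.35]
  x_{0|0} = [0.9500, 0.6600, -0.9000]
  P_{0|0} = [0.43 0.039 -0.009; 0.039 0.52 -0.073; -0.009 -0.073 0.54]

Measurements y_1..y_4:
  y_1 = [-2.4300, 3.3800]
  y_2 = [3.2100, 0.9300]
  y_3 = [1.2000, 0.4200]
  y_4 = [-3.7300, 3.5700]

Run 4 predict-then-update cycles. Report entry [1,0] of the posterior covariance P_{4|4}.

P_post[1,0] = -0.0157

step 1: x^-=[0.6972, 0.9759, -1.0602]  P^-=[0.4906 -0.0425 -0.1271; -0.0425 0.9320 -0.1750; -0.1271 -0.1750 1.0598]  S=[0.8083 0.1051; 0.1051 1.2648]  K=[0.5951 0.0184; -0.1226 0.7221; -0.0893 -0.0679]  nu=[-3.1035, 2.3185]  x^+=[-1.1070, 3.0307, -0.9404]  P^+=[0.2016 -0.0452 -0.0781; -0.0452 0.2790 -0.1159; -0.0781 -0.1159 1.0463]
step 2: x^-=[-1.4477, 3.0224, -0.3084]  P^-=[0.3869 -0.0491 -0.2182; -0.0491 0.7070 -0.3726; -0.2182 -0.3726 1.6957]  S=[0.6959 0.0431; 0.0431 0.9856]  K=[0.5372 0.0161; -0.1082 0.6660; -0.1927 -0.2445]  nu=[4.5824, -1.6386]  x^+=[0.9876, 1.4353, -0.7907]  P^+=[0.1851 -0.0346 -0.1365; -0.0346 0.2679 -0.2222; -0.1365 -0.2222 1.6069]
step 3: x^-=[0.5351, 1.7272, -0.8050]  P^-=[0.3856 -0.0094 -0.3115; -0.0094 0.7669 -0.6272; -0.3115 -0.6272 2.3780]  S=[0.6887 0.0632; 0.0632 1.0148]  K=[0.5338 0.0339; -0.0892 0.6906; -0.2673 -0.4326]  nu=[0.6534, -1.3739]  x^+=[0.8373, 0.7202, -0.3853]  P^+=[0.1859 -0.0235 -0.1832; -0.0235 0.2852 -0.3312; -0.1832 -0.3312 2.1243]
step 4: x^-=[0.5337, 0.9156, -0.4526]  P^-=[0.3932 0.0234 -0.3912; 0.0234 0.8538 -0.8681; -0.3912 -0.8681 3.0018]  S=[0.6912 0.0818; 0.0818 1.0709]  K=[0.5361 0.0472; -0.0771 0.7204; -0.3174 -0.5840]  nu=[-4.2685, 2.5494]  x^+=[-1.6341, 3.0814, -0.5866]  P^+=[0.1881 -0.0157 -0.2172; -0.0157 0.3031 -0.4195; -0.2172 -0.4195 2.5366]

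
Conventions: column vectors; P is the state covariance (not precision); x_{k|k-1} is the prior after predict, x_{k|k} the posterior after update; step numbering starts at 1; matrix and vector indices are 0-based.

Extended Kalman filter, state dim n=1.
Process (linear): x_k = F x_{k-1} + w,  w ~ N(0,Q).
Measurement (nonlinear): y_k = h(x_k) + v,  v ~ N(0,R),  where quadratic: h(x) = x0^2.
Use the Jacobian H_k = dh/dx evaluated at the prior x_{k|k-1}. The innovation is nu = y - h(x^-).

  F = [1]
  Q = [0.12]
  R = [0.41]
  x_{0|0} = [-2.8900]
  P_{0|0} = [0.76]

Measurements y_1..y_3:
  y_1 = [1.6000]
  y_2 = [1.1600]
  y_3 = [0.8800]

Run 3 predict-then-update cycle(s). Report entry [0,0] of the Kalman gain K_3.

step 1: x^-=[-2.8900]  P^-=[0.8800]  H_jac=[-5.7800]  S=[29.8094]  K=[-0.1706]  nu=[-6.7521]  x^+=[-1.7379]  P^+=[0.0121]
step 2: x^-=[-1.7379]  P^-=[0.1321]  H_jac=[-3.4758]  S=[2.0059]  K=[-0.2289]  nu=[-1.8602]  x^+=[-1.3121]  P^+=[0.0270]
step 3: x^-=[-1.3121]  P^-=[0.1470]  H_jac=[-2.6241]  S=[1.4223]  K=[-0.2712]  nu=[-0.8415]  x^+=[-1.0838]  P^+=[0.0424]

K[0,0] = -0.2712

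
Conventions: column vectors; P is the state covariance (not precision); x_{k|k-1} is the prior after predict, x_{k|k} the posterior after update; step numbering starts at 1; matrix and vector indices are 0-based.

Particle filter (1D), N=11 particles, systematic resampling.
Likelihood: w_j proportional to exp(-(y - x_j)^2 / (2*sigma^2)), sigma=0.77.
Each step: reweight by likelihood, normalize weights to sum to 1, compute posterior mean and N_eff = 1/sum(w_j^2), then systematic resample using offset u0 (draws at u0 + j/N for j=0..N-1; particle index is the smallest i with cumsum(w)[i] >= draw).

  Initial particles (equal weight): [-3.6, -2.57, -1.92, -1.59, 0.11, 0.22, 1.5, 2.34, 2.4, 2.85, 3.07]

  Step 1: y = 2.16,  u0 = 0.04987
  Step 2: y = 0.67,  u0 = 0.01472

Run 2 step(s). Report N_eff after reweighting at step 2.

N_eff = 4.2383

step 1: w=[0.0000, 0.0000, 0.0000, 0.0000, 0.0075, 0.0109, 0.1796, 0.2524, 0.2471, 0.1736, 0.1290]  mean=2.3469  Neff=4.9033  idx=[6, 6, 7, 7, 7, 8, 8, 8, 9, 9, 10]
step 2: w=[0.3312, 0.3312, 0.0564, 0.0564, 0.0564, 0.0475, 0.0475, 0.0475, 0.0108, 0.0108, 0.0046]  mean=1.8064  Neff=4.2383  idx=[0, 0, 0, 0, 1, 1, 1, 1, 3, 5, 6]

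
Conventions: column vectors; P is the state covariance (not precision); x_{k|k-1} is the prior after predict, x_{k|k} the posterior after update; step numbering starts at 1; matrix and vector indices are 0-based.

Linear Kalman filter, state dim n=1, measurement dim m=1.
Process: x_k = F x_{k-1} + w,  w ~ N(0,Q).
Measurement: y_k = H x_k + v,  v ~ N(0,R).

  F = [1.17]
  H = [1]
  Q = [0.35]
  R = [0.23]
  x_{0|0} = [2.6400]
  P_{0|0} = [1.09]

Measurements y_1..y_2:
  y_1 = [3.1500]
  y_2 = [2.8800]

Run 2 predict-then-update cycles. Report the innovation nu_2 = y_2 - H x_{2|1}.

innov = [-0.7976]

step 1: x^-=[3.0888]  P^-=[1.8421]  S=[2.0721]  K=[0.8890]  nu=[0.0612]  x^+=[3.1432]  P^+=[0.2045]
step 2: x^-=[3.6776]  P^-=[0.6299]  S=[0.8599]  K=[0.7325]  nu=[-0.7976]  x^+=[3.0933]  P^+=[0.1685]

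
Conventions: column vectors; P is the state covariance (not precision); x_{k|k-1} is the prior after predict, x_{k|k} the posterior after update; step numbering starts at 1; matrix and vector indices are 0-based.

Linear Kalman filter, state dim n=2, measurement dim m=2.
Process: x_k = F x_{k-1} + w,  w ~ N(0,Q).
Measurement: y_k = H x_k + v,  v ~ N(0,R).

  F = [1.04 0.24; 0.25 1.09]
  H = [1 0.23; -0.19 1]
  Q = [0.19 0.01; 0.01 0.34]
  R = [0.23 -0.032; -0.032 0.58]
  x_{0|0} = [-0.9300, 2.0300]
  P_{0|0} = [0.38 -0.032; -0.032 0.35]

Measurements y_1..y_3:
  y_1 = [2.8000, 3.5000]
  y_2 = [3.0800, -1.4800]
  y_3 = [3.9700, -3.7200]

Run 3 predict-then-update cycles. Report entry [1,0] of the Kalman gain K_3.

step 1: x^-=[-0.4800, 1.9802]  P^-=[0.6052 0.1622; 0.1622 0.7621]  S=[0.9501 0.1834; 0.1834 1.3024]  K=[0.6879 -0.0606; 0.2537 0.5258]  nu=[2.8246, 1.4286]  x^+=[1.3765, 3.4479]  P^+=[0.1661 -0.0256; -0.0256 0.2920]
step 2: x^-=[2.2590, 4.1024]  P^-=[0.3736 0.0990; 0.0990 0.6833]  S=[0.6853 0.1488; 0.1488 1.2392]  K=[0.5889 -0.0481; 0.2642 0.5045]  nu=[-0.1226, -5.1532]  x^+=[2.4349, 1.4701]  P^+=[0.1416 -0.0199; -0.0199 0.2804]
step 3: x^-=[2.8852, 2.2112]  P^-=[0.3493 0.0964; 0.0964 0.6712]  S=[0.6592 0.1482; 0.1482 1.2271]  K=[0.5737 -0.0448; 0.2681 0.4996]  nu=[0.5763, -5.3830]  x^+=[3.4568, -0.3238]  P^+=[0.1376 -0.0182; -0.0182 0.2777]

K[1,0] = 0.2681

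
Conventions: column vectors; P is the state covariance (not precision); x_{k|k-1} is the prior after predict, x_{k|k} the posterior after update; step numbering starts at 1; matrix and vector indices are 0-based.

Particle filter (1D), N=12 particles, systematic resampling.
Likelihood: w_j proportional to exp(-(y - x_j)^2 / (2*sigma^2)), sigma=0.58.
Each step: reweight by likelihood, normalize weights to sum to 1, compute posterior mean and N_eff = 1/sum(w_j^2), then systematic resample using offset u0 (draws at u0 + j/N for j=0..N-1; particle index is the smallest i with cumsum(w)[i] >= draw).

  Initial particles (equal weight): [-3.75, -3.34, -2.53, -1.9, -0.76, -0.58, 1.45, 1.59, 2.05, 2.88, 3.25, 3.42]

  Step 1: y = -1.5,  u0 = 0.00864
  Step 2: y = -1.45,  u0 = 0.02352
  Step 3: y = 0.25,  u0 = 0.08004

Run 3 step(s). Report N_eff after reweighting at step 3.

N_eff = 3.8404

step 1: w=[0.0003, 0.0038, 0.1195, 0.4559, 0.2562, 0.1643, 0.0000, 0.0000, 0.0000, 0.0000, 0.0000, 0.0000]  mean=-1.4722  Neff=3.1770  idx=[2, 2, 3, 3, 3, 3, 3, 4, 4, 4, 5, 5]
step 2: w=[0.0286, 0.0286, 0.1197, 0.1197, 0.1197, 0.1197, 0.1197, 0.0797, 0.0797, 0.0797, 0.0525, 0.0525]  mean=-1.5247  Neff=10.2155  idx=[0, 2, 3, 3, 4, 5, 5, 6, 7, 8, 9, 10]
step 3: w=[0.0000, 0.0010, 0.0010, 0.0010, 0.0010, 0.0010, 0.0010, 0.0010, 0.2142, 0.2142, 0.2142, 0.3504]  mean=-0.7050  Neff=3.8404  idx=[8, 8, 9, 9, 9, 10, 10, 11, 11, 11, 11, 11]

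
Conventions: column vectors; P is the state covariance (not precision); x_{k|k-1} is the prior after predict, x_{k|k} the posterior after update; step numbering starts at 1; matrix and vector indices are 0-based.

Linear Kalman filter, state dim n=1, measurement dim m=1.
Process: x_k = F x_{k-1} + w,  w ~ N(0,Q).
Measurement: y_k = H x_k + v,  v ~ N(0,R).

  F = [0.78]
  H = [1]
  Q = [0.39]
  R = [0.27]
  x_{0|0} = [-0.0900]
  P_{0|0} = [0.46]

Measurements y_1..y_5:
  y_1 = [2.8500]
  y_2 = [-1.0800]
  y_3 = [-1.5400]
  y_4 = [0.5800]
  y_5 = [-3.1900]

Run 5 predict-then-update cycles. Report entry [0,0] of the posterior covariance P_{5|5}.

step 1: x^-=[-0.0702]  P^-=[0.6699]  S=[0.9399]  K=[0.7127]  nu=[2.9202]  x^+=[2.0111]  P^+=[0.1924]
step 2: x^-=[1.5687]  P^-=[0.5071]  S=[0.7771]  K=[0.6525]  nu=[-2.6487]  x^+=[-0.1597]  P^+=[0.1762]
step 3: x^-=[-0.1246]  P^-=[0.4972]  S=[0.7672]  K=[0.6481]  nu=[-1.4154]  x^+=[-1.0419]  P^+=[0.1750]
step 4: x^-=[-0.8127]  P^-=[0.4965]  S=[0.7665]  K=[0.6477]  nu=[1.3927]  x^+=[0.0894]  P^+=[0.1749]
step 5: x^-=[0.0697]  P^-=[0.4964]  S=[0.7664]  K=[0.6477]  nu=[-3.2597]  x^+=[-2.0416]  P^+=[0.1749]

P_post[0,0] = 0.1749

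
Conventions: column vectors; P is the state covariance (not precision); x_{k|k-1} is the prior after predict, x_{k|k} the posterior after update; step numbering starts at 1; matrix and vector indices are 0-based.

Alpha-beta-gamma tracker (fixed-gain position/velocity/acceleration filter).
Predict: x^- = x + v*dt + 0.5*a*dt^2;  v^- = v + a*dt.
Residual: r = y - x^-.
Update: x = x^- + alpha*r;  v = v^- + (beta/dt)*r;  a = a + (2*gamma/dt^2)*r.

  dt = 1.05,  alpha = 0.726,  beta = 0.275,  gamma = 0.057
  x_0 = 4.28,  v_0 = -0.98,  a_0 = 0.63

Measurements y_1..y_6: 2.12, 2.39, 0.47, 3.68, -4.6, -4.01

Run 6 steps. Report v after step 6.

v_post = -1.3687

step 1: x_pred=3.5983  r=-1.4783  x^+=2.5251  v^+=-0.7057  a^+=0.4771
step 2: x_pred=2.0471  r=0.3429  x^+=2.2961  v^+=-0.1149  a^+=0.5126
step 3: x_pred=2.4580  r=-1.9880  x^+=1.0147  v^+=-0.0973  a^+=0.3070
step 4: x_pred=1.0818  r=2.5982  x^+=2.9681  v^+=0.9056  a^+=0.5757
step 5: x_pred=4.2363  r=-8.8363  x^+=-2.1789  v^+=-0.8042  a^+=-0.3380
step 6: x_pred=-3.2096  r=-0.8004  x^+=-3.7907  v^+=-1.3687  a^+=-0.4208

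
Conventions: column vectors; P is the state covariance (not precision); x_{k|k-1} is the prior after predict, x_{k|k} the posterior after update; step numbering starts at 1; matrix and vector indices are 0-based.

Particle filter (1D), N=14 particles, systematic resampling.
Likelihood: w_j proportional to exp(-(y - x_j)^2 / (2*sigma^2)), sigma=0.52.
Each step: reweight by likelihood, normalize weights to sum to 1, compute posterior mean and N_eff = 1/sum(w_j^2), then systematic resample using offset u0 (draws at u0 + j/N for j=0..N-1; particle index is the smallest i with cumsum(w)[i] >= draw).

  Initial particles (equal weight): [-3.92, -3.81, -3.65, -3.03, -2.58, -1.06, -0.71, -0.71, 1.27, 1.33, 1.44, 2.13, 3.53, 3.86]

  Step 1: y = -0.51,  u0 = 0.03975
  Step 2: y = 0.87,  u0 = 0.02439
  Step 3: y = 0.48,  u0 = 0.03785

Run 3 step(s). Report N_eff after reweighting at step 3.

step 1: w=[0.0000, 0.0000, 0.0000, 0.0000, 0.0001, 0.2347, 0.3814, 0.3814, 0.0012, 0.0008, 0.0004, 0.0000, 0.0000, 0.0000]  mean=-0.7877  Neff=2.8899  idx=[5, 5, 5, 6, 6, 6, 6, 6, 6, 7, 7, 7, 7, 7]
step 2: w=[0.0091, 0.0091, 0.0091, 0.0884, 0.0884, 0.0884, 0.0884, 0.0884, 0.0884, 0.0884, 0.0884, 0.0884, 0.0884, 0.0884]  mean=-0.7196  Neff=11.5939  idx=[2, 3, 4, 5, 6, 7, 7, 8, 9, 10, 11, 11, 12, 13]
step 3: w=[0.0130, 0.0759, 0.0759, 0.0759, 0.0759, 0.0759, 0.0759, 0.0759, 0.0759, 0.0759, 0.0759, 0.0759, 0.0759, 0.0759]  mean=-0.7145  Neff=13.3141  idx=[1, 2, 3, 4, 5, 6, 6, 7, 8, 9, 10, 11, 12, 13]

N_eff = 13.3141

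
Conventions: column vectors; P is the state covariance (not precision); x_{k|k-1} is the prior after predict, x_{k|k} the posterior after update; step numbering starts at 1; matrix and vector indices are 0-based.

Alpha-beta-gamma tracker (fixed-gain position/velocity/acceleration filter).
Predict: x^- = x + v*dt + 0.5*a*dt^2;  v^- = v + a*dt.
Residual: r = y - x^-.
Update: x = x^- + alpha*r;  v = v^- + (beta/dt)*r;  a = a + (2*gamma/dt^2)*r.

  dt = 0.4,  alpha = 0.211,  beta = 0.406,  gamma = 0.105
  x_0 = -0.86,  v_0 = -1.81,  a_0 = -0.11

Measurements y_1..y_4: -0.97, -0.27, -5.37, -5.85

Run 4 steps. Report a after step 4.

step 1: x_pred=-1.5928  r=0.6228  x^+=-1.4614  v^+=-1.2219  a^+=0.7074
step 2: x_pred=-1.8935  r=1.6235  x^+=-1.5510  v^+=0.7090  a^+=2.8383
step 3: x_pred=-1.0403  r=-4.3297  x^+=-1.9539  v^+=-2.5503  a^+=-2.8444
step 4: x_pred=-3.2015  r=-2.6485  x^+=-3.7604  v^+=-6.3763  a^+=-6.3205

a_post = -6.3205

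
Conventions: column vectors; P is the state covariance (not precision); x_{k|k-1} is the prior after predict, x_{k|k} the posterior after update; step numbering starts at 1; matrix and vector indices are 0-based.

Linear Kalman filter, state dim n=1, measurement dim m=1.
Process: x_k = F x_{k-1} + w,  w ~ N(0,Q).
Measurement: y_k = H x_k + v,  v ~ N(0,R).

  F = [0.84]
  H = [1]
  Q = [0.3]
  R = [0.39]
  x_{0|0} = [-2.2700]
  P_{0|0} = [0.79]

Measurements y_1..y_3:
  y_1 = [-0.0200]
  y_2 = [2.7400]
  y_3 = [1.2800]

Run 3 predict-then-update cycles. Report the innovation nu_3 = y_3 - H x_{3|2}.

step 1: x^-=[-1.9068]  P^-=[0.8574]  S=[1.2474]  K=[0.6874]  nu=[1.8868]  x^+=[-0.6099]  P^+=[0.2681]
step 2: x^-=[-0.5123]  P^-=[0.4891]  S=[0.8791]  K=[0.5564]  nu=[3.2523]  x^+=[1.2972]  P^+=[0.2170]
step 3: x^-=[1.0897]  P^-=[0.4531]  S=[0.8431]  K=[0.5374]  nu=[0.1903]  x^+=[1.1920]  P^+=[0.2096]

innov = [0.1903]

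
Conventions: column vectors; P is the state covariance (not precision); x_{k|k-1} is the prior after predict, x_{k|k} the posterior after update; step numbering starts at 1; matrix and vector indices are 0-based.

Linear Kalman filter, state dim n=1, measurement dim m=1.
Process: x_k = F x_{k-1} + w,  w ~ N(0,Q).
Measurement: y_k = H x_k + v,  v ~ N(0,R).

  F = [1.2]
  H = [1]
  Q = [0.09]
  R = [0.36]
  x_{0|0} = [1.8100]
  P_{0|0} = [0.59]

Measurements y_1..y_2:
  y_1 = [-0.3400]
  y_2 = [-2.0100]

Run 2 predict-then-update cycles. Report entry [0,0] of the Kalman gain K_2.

K[0,0] = 0.5635

step 1: x^-=[2.1720]  P^-=[0.9396]  S=[1.2996]  K=[0.7230]  nu=[-2.5120]  x^+=[0.3558]  P^+=[0.2603]
step 2: x^-=[0.4270]  P^-=[0.4648]  S=[0.8248]  K=[0.5635]  nu=[-2.4370]  x^+=[-0.9463]  P^+=[0.2029]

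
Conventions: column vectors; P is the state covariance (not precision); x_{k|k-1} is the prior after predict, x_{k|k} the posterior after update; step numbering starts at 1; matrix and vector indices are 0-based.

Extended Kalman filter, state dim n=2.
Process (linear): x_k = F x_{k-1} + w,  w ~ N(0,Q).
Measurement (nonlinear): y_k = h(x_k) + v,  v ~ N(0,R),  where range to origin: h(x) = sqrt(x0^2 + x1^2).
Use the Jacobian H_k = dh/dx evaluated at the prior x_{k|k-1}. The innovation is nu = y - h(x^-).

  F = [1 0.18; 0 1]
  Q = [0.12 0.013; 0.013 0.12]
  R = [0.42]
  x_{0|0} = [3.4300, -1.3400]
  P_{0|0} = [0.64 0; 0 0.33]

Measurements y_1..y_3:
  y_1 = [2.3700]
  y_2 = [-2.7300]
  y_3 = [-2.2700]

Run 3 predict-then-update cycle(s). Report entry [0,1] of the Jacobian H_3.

step 1: x^-=[3.1888, -1.3400]  P^-=[0.7707 0.0724; 0.0724 0.4500]  H_jac=[0.9219 -0.3874]  S=[1.0908]  K=[0.6256; -0.0986]  nu=[-1.0889]  x^+=[2.5076, -1.2326]  P^+=[0.3437 0.1397; 0.1397 0.4394]
step 2: x^-=[2.2857, -1.2326]  P^-=[0.5283 0.2318; 0.2318 0.5594]  H_jac=[0.8802 -0.4747]  S=[0.7616]  K=[0.4660; -0.0807]  nu=[-5.3269]  x^+=[-0.1969, -0.8025]  P^+=[0.3628 0.2605; 0.2605 0.5544]
step 3: x^-=[-0.3413, -0.8025]  P^-=[0.5946 0.3733; 0.3733 0.6744]  H_jac=[-0.3914 -0.9202]  S=[1.3511]  K=[-0.4265; -0.5675]  nu=[-3.1421]  x^+=[0.9987, 0.9806]  P^+=[0.3488 0.0463; 0.0463 0.2393]

H_jac[0,1] = -0.9202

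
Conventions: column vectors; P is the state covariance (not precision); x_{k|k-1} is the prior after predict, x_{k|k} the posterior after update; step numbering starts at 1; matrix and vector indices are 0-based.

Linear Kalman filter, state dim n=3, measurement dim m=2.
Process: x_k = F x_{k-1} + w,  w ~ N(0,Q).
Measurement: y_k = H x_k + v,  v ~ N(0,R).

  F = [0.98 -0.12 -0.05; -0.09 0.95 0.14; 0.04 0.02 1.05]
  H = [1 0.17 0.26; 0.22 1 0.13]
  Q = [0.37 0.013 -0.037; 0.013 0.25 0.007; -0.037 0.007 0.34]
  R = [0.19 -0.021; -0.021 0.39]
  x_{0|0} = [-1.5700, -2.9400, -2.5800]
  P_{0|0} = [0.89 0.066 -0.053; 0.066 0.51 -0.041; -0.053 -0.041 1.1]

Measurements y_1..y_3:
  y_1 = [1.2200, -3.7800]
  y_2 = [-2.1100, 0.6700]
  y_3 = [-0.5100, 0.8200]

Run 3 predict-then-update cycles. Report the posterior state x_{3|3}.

step 1: x^-=[-1.0568, -3.0129, -2.8306]  P^-=[1.2240 -0.0741 -0.1093; -0.0741 0.7182 0.1413; -0.1093 0.1413 1.5483]  S=[1.4699 0.3653; 0.3653 1.1915]  K=[0.8303 -0.1026; -0.1002 0.6352; 0.1617 0.2177]  nu=[3.5249, -0.1666]  x^+=[1.8871, -3.4719, -2.2968]  P^+=[0.2603 -0.0705 -0.3401; -0.0705 0.2692 -0.0293; -0.3401 -0.0293 1.4277]
step 2: x^-=[2.3809, -3.7897, -2.4056]  P^-=[0.6770 -0.1634 -0.4490; -0.1634 0.5359 0.2195; -0.4490 0.2195 1.8846]  S=[0.7403 0.0911; 0.0911 0.9500]  K=[0.7375 -0.1474; -0.0901 0.5649; 0.0591 0.3793]  nu=[-3.2212, 4.2486]  x^+=[-0.6207, -1.0994, -0.9848]  P^+=[0.2736 -0.0743 -0.4529; -0.0743 0.2360 0.0199; -0.4529 0.0199 1.7413]
step 3: x^-=[-0.4271, -1.1264, -1.0808]  P^-=[0.7026 -0.1856 -0.5870; -0.1856 0.5287 0.3240; -0.5870 0.3240 2.2230]  S=[0.7184 0.0875; 0.0875 0.9593]  K=[0.7435 -0.1798; -0.0843 0.5602; 0.0027 0.5041]  nu=[0.3896, 2.1809]  x^+=[-0.5295, 0.0624, 0.0197]  P^+=[0.2978 -0.0818 -0.5343; -0.0818 0.2308 0.0568; -0.5343 0.0568 1.9789]

x_post = [-0.5295, 0.0624, 0.0197]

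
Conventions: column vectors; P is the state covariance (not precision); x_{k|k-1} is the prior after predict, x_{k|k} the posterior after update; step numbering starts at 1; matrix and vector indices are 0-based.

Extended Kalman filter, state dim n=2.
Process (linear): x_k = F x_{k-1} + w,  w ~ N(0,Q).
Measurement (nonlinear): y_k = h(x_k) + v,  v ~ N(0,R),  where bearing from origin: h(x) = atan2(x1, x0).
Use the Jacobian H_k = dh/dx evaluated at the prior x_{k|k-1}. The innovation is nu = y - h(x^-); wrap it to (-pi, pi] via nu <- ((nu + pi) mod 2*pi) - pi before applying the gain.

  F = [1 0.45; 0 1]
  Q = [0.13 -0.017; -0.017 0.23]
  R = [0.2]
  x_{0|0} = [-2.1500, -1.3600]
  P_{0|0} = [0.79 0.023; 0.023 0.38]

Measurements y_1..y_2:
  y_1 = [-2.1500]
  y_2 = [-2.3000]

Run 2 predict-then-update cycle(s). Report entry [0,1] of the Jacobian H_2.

step 1: x^-=[-2.7620, -1.3600]  P^-=[1.0177 0.1770; 0.1770 0.6100]  H_jac=[0.1435 -0.2914]  S=[0.2579]  K=[0.3661; -0.5907]  nu=[0.5340]  x^+=[-2.5665, -1.6754]  P^+=[0.9831 0.2328; 0.2328 0.5200]
step 2: x^-=[-3.3204, -1.6754]  P^-=[1.4279 0.4498; 0.4498 0.7500]  H_jac=[0.1211 -0.2400]  S=[0.2380]  K=[0.2730; -0.5275]  nu=[0.3743]  x^+=[-3.2182, -1.8729]  P^+=[1.4101 0.4841; 0.4841 0.6838]

H_jac[0,1] = -0.2400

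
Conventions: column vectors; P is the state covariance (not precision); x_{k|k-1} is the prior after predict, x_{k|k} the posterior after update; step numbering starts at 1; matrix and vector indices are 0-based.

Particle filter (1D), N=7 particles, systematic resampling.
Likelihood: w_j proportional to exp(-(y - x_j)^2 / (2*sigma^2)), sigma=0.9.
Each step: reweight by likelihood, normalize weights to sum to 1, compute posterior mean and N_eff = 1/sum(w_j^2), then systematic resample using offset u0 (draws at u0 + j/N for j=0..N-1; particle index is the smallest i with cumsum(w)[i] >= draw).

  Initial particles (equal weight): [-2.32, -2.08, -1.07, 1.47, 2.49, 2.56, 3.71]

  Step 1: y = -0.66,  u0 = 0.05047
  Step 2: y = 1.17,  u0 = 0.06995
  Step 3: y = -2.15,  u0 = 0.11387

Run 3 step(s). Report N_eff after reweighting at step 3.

step 1: w=[0.1270, 0.2005, 0.6275, 0.0423, 0.0015, 0.0012, 0.0000]  mean=-1.3142  Neff=2.2131  idx=[0, 1, 2, 2, 2, 2, 2]
step 2: w=[0.0024, 0.0065, 0.1982, 0.1982, 0.1982, 0.1982, 0.1982]  mean=-1.0795  Neff=5.0884  idx=[2, 3, 3, 4, 5, 5, 6]
step 3: w=[0.1429, 0.1429, 0.1429, 0.1429, 0.1429, 0.1429, 0.1429]  mean=-1.0700  Neff=7.0000  idx=[0, 1, 2, 3, 4, 5, 6]

N_eff = 7.0000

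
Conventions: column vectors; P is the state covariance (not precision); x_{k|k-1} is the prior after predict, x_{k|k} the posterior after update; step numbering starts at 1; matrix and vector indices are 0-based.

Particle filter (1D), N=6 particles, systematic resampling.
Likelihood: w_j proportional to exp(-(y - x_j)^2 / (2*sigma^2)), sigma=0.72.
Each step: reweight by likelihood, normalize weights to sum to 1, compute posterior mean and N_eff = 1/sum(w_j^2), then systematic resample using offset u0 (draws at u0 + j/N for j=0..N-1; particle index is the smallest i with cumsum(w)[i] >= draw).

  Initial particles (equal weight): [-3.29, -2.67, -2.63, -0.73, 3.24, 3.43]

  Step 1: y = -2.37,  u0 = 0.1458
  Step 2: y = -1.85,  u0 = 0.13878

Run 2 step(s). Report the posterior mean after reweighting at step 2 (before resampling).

step 1: w=[0.1865, 0.3868, 0.3952, 0.0315, 0.0000, 0.0000]  mean=-2.7087  Neff=2.9277  idx=[0, 1, 1, 2, 2, 3]
step 2: w=[0.0522, 0.2017, 0.2017, 0.2146, 0.2146, 0.1151]  mean=-2.4619  Neff=5.2776  idx=[1, 2, 3, 3, 4, 5]

post_mean = -2.4619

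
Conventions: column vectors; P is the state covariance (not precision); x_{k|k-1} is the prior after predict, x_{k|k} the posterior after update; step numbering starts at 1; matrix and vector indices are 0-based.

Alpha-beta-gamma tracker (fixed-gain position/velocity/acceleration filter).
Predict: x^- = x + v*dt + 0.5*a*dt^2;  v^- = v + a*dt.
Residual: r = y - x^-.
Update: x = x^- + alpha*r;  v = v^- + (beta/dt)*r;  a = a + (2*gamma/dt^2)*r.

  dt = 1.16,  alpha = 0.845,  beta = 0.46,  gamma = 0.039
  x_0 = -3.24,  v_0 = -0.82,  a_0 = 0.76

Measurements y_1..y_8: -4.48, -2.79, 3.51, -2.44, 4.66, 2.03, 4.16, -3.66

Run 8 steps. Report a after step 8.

a_post = -0.2845

step 1: x_pred=-3.6799  r=-0.8001  x^+=-4.3560  v^+=-0.2557  a^+=0.7136
step 2: x_pred=-4.1725  r=1.3825  x^+=-3.0043  v^+=1.1203  a^+=0.7938
step 3: x_pred=-1.1707  r=4.6807  x^+=2.7845  v^+=3.8972  a^+=1.0651
step 4: x_pred=8.0218  r=-10.4618  x^+=-0.8184  v^+=0.9840  a^+=0.4586
step 5: x_pred=0.6316  r=4.0284  x^+=4.0356  v^+=3.1135  a^+=0.6922
step 6: x_pred=8.1130  r=-6.0830  x^+=2.9729  v^+=1.5042  a^+=0.3395
step 7: x_pred=4.9462  r=-0.7862  x^+=4.2819  v^+=1.5863  a^+=0.2940
step 8: x_pred=6.3198  r=-9.9798  x^+=-2.1131  v^+=-2.0302  a^+=-0.2845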